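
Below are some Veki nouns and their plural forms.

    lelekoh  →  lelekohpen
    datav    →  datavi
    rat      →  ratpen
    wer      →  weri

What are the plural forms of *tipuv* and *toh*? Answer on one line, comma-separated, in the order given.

The alternation tracks the final consonant of the stem — -pen when the stem ends in a voiceless consonant (*lelekoh*, *rat*); -i when the stem ends in a voiced consonant (*datav*, *wer*).
*tipuv* — final consonant /v/ (voiced) → -i → *tipuvi*.
*toh*: final consonant = /h/, voiceless → -pen → *tohpen*.

tipuvi, tohpen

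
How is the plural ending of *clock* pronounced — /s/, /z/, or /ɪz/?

/s/

The stem *clock* ends in a voiceless non-sibilant consonant.
The plural suffix surfaces as /ɪz/ after sibilants, /s/ after other voiceless consonants, and /z/ after other voiced sounds.
So the plural -s on *clock* is pronounced /s/.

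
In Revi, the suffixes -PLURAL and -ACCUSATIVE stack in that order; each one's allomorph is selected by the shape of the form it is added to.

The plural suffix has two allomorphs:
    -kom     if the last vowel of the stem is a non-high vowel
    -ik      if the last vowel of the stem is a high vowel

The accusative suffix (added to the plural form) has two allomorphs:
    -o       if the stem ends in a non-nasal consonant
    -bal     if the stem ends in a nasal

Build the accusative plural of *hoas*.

hoaskombal

*hoas*: last vowel = /a/, a non-high vowel → -kom → *hoaskom*.
The plural form *hoaskom* — final consonant /m/ (a nasal) → -bal → *hoaskombal*.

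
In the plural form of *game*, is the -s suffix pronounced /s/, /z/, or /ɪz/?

/z/

The stem *game* ends in a voiced non-sibilant sound.
The plural suffix surfaces as /ɪz/ after sibilants, /s/ after other voiceless consonants, and /z/ after other voiced sounds.
So the plural -s on *game* is pronounced /z/.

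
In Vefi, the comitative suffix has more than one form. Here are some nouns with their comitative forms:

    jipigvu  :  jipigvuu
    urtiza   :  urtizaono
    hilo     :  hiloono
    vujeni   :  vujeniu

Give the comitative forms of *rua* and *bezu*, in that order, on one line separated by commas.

ruaono, bezuu

Looking at the last vowel of each stem: -u when the last vowel of the stem is a high vowel (*jipigvu*, *vujeni*); -ono when the last vowel of the stem is a non-high vowel (*urtiza*, *hilo*).
*rua* — last vowel /a/ (a non-high vowel) → -ono → *ruaono*.
The last vowel of *bezu* is /u/, which is a high vowel, so the suffix is -u, giving *bezuu*.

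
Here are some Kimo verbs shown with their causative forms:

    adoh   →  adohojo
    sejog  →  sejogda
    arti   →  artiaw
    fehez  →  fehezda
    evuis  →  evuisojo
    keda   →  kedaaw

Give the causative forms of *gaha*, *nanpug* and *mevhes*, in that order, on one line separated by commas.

gahaaw, nanpugda, mevhesojo

Looking at the final sound of each stem: -ojo when the stem ends in a voiceless consonant (*adoh*, *evuis*); -da when the stem ends in a voiced consonant (*sejog*, *fehez*); -aw when the stem ends in a vowel (*arti*, *keda*).
*gaha*: final sound = /a/, a vowel → -aw → *gahaaw*.
Since the final sound of *nanpug* is /g/ (a voiced consonant), it takes -da, giving *nanpugda*.
Since the final sound of *mevhes* is /s/ (a voiceless consonant), it takes -ojo, giving *mevhesojo*.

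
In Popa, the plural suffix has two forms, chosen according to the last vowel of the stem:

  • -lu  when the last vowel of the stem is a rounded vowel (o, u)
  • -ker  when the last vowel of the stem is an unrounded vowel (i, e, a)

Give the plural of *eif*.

*eif*: last vowel = /i/, an unrounded vowel → -ker → *eifker*.

eifker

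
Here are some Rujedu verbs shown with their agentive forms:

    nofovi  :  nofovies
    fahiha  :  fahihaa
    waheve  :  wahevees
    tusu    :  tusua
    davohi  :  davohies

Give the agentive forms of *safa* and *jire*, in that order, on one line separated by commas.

safaa, jirees

The alternation tracks the last vowel of the stem — -es when the last vowel of the stem is a front vowel (*nofovi*, *waheve*, *davohi*); -a when the last vowel of the stem is a back vowel (*fahiha*, *tusu*).
*safa*: last vowel = /a/, a back vowel → -a → *safaa*.
Since the last vowel of *jire* is /e/ (a front vowel), it takes -es, giving *jirees*.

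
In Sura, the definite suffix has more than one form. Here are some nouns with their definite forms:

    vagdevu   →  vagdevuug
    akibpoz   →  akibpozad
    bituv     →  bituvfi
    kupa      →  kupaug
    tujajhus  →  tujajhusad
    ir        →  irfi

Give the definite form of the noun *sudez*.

sudezad

The alternation tracks the final sound of the stem — -ad when the stem ends in a sibilant (*akibpoz*, *tujajhus*); -fi when the stem ends in a non-sibilant consonant (*bituv*, *ir*); -ug when the stem ends in a vowel (*vagdevu*, *kupa*).
*sudez*: final sound = /z/, a sibilant → -ad → *sudezad*.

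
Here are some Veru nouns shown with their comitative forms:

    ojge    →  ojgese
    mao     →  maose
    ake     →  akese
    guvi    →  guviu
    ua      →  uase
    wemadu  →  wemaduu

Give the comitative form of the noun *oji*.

ojiu

The suffix is conditioned by the last vowel: -u when the last vowel of the stem is a high vowel (*guvi*, *wemadu*); -se when the last vowel of the stem is a non-high vowel (*ojge*, *mao*, *ake*, *ua*).
Since the last vowel of *oji* is /i/ (a high vowel), it takes -u, giving *ojiu*.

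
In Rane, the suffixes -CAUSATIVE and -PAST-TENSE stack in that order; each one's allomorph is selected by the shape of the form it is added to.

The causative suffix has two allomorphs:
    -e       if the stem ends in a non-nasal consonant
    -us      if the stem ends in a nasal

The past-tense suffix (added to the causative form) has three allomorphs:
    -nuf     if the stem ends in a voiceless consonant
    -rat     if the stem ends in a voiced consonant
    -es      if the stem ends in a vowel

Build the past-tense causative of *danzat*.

danzatees

Since the final consonant of *danzat* is /t/ (non-nasal), it takes -e, giving *danzate*.
The causative form *danzate* — final sound /e/ (a vowel) → -es → *danzatees*.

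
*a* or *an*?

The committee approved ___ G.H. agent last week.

a

The indefinite article is chosen by the initial *sound* of the following word, not its spelling.
The initialism *G.H.* is read letter by letter; the first letter, G, is pronounced /dʒiː/, which begins with a consonant sound.
So the article is *a*: The committee approved a G.H. agent last week.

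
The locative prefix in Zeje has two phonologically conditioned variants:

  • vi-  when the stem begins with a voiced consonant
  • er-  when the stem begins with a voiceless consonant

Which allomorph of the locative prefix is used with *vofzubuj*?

*vofzubuj* — first consonant /v/ (voiced) → vi-.

vi-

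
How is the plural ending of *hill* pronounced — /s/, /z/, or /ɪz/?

The stem *hill* ends in a voiced non-sibilant sound.
The plural suffix surfaces as /ɪz/ after sibilants, /s/ after other voiceless consonants, and /z/ after other voiced sounds.
So the plural -s on *hill* is pronounced /z/.

/z/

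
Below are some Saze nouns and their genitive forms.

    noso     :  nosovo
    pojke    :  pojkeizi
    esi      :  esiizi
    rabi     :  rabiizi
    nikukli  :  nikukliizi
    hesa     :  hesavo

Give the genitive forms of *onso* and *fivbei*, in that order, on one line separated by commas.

The alternation tracks the last vowel of the stem — -izi when the last vowel of the stem is a front vowel (*pojke*, *esi*, *rabi*, *nikukli*); -vo when the last vowel of the stem is a back vowel (*noso*, *hesa*).
The last vowel of *onso* is /o/, which is a back vowel, so the suffix is -vo, giving *onsovo*.
Since the last vowel of *fivbei* is /i/ (a front vowel), it takes -izi, giving *fivbeiizi*.

onsovo, fivbeiizi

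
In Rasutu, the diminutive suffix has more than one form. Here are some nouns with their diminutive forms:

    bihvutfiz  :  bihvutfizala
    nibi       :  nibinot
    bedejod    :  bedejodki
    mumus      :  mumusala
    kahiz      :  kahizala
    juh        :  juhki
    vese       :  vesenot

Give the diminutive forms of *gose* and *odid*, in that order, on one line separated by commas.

gosenot, odidki

Looking at the final sound of each stem: -ala when the stem ends in a sibilant (*bihvutfiz*, *mumus*, *kahiz*); -ki when the stem ends in a non-sibilant consonant (*bedejod*, *juh*); -not when the stem ends in a vowel (*nibi*, *vese*).
The final sound of *gose* is /e/, which is a vowel, so the suffix is -not, giving *gosenot*.
*odid* — final sound /d/ (a non-sibilant consonant) → -ki → *odidki*.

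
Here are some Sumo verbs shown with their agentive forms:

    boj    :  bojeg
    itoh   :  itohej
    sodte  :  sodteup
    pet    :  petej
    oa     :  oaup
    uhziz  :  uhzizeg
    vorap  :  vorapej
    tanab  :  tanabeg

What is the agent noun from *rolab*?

rolabeg

Looking at the final sound of each stem: -ej when the stem ends in a voiceless consonant (*itoh*, *pet*, *vorap*); -eg when the stem ends in a voiced consonant (*boj*, *uhziz*, *tanab*); -up when the stem ends in a vowel (*sodte*, *oa*).
The final sound of *rolab* is /b/, which is a voiced consonant, so the suffix is -eg, giving *rolabeg*.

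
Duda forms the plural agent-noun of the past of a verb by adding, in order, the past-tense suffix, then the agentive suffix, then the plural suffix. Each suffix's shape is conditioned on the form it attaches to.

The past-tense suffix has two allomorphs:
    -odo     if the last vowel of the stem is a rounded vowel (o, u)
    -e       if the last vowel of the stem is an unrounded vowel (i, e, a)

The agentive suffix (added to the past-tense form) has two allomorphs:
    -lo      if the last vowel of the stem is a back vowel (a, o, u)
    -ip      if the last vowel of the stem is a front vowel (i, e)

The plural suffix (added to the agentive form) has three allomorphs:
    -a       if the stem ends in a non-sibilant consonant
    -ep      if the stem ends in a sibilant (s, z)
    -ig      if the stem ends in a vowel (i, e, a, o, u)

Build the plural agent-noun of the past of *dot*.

dotodoloig

*dot*: last vowel = /o/, a rounded vowel → -odo → *dotodo*.
The past-tense form *dotodo*: last vowel = /o/, a back vowel → -lo → *dotodolo*.
The agentive form *dotodolo*: final sound = /o/, a vowel → -ig → *dotodoloig*.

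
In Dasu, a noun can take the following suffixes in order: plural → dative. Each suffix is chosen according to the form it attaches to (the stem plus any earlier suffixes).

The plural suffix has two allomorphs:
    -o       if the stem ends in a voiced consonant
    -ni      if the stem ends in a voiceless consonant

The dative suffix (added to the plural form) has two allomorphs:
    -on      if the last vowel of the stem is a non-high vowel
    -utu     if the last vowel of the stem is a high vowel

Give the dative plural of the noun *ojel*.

The final consonant of *ojel* is /l/, which is voiced, so the plural suffix is -o, giving *ojelo*.
The last vowel of the plural form *ojelo* is /o/, which is a non-high vowel, so the dative suffix is -on, giving *ojeloon*.

ojeloon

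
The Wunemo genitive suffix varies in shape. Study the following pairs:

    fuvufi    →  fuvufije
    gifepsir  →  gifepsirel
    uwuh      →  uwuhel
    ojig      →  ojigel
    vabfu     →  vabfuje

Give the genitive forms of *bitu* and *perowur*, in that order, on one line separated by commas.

Looking at the final sound of each stem: -el when the stem ends in a consonant (*gifepsir*, *uwuh*, *ojig*); -je when the stem ends in a vowel (*fuvufi*, *vabfu*).
The final sound of *bitu* is /u/, which is a vowel, so the suffix is -je, giving *bituje*.
Since the final sound of *perowur* is /r/ (a consonant), it takes -el, giving *perowurel*.

bituje, perowurel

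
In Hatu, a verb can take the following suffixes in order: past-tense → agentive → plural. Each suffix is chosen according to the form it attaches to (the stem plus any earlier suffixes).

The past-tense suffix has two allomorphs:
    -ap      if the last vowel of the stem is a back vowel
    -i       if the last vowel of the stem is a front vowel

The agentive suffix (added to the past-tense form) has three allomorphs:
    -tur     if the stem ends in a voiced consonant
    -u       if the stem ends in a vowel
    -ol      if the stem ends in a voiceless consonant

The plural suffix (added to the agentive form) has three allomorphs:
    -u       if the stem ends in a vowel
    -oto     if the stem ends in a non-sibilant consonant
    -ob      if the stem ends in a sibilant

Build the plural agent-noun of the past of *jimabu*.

jimabuapoloto

Since the last vowel of *jimabu* is /u/ (a back vowel), it takes -ap, giving *jimabuap*.
Since the final sound of the past-tense form *jimabuap* is /p/ (a voiceless consonant), it takes -ol, giving *jimabuapol*.
The agentive form *jimabuapol* — final sound /l/ (a non-sibilant consonant) → -oto → *jimabuapoloto*.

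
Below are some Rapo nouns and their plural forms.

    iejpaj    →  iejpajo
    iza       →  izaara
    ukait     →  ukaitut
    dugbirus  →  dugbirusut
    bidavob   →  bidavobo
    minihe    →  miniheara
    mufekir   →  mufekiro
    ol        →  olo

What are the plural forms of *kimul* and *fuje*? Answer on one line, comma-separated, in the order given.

The suffix is conditioned by the final sound: -ut when the stem ends in a voiceless consonant (*ukait*, *dugbirus*); -o when the stem ends in a voiced consonant (*iejpaj*, *bidavob*, *mufekir*, *ol*); -ara when the stem ends in a vowel (*iza*, *minihe*).
*kimul*: final sound = /l/, a voiced consonant → -o → *kimulo*.
The final sound of *fuje* is /e/, which is a vowel, so the suffix is -ara, giving *fujeara*.

kimulo, fujeara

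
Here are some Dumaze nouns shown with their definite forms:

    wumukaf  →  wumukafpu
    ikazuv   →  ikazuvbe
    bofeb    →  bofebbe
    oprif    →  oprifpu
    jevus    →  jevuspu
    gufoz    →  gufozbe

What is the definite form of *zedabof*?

zedabofpu

Looking at the final consonant of each stem: -pu when the stem ends in a voiceless consonant (*wumukaf*, *oprif*, *jevus*); -be when the stem ends in a voiced consonant (*ikazuv*, *bofeb*, *gufoz*).
The final consonant of *zedabof* is /f/, which is voiceless, so the suffix is -pu, giving *zedabofpu*.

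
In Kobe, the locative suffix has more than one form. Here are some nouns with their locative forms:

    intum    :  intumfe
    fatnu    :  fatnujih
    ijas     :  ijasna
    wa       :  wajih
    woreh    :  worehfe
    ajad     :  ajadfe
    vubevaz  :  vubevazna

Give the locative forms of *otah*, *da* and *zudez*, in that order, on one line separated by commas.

otahfe, dajih, zudezna

The alternation tracks the final sound of the stem — -na when the stem ends in a sibilant (*ijas*, *vubevaz*); -fe when the stem ends in a non-sibilant consonant (*intum*, *woreh*, *ajad*); -jih when the stem ends in a vowel (*fatnu*, *wa*).
Since the final sound of *otah* is /h/ (a non-sibilant consonant), it takes -fe, giving *otahfe*.
The final sound of *da* is /a/, which is a vowel, so the suffix is -jih, giving *dajih*.
*zudez* — final sound /z/ (a sibilant) → -na → *zudezna*.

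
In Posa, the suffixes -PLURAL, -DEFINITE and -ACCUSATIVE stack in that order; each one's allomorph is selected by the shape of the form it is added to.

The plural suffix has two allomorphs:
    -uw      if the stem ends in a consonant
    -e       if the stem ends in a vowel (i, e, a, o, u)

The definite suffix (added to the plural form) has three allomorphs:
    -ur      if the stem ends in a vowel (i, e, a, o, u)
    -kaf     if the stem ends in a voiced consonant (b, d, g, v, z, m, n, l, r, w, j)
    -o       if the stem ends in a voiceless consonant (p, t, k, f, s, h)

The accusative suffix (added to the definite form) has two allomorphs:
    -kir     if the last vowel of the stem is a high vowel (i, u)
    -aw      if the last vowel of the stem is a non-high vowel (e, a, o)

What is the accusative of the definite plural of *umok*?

umokuwkafaw

The final sound of *umok* is /k/, which is a consonant, so the plural suffix is -uw, giving *umokuw*.
Since the final sound of the plural form *umokuw* is /w/ (a voiced consonant), it takes -kaf, giving *umokuwkaf*.
The last vowel of the definite form *umokuwkaf* is /a/, which is a non-high vowel, so the accusative suffix is -aw, giving *umokuwkafaw*.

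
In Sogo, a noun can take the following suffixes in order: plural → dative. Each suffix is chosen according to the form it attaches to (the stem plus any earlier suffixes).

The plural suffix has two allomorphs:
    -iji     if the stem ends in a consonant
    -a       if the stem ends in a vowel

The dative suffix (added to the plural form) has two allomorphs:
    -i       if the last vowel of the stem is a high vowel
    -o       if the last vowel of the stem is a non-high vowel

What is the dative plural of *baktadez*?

baktadezijii

*baktadez* — final sound /z/ (a consonant) → -iji → *baktadeziji*.
The plural form *baktadeziji*: last vowel = /i/, a high vowel → -i → *baktadezijii*.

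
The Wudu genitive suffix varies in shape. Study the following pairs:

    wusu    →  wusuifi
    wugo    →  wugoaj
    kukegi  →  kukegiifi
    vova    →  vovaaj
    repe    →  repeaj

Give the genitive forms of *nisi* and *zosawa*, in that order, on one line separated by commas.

nisiifi, zosawaaj

The pattern is height harmony: -ifi when the last vowel of the stem is a high vowel (*wusu*, *kukegi*); -aj when the last vowel of the stem is a non-high vowel (*wugo*, *vova*, *repe*).
Since the last vowel of *nisi* is /i/ (a high vowel), it takes -ifi, giving *nisiifi*.
*zosawa*: last vowel = /a/, a non-high vowel → -aj → *zosawaaj*.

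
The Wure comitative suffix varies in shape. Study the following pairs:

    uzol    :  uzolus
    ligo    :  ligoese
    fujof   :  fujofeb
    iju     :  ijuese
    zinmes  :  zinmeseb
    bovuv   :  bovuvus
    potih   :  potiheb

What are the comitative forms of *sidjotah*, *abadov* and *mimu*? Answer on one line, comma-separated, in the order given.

The alternation tracks the final sound of the stem — -eb when the stem ends in a voiceless consonant (*fujof*, *zinmes*, *potih*); -us when the stem ends in a voiced consonant (*uzol*, *bovuv*); -ese when the stem ends in a vowel (*ligo*, *iju*).
*sidjotah*: final sound = /h/, a voiceless consonant → -eb → *sidjotaheb*.
The final sound of *abadov* is /v/, which is a voiced consonant, so the suffix is -us, giving *abadovus*.
*mimu*: final sound = /u/, a vowel → -ese → *mimuese*.

sidjotaheb, abadovus, mimuese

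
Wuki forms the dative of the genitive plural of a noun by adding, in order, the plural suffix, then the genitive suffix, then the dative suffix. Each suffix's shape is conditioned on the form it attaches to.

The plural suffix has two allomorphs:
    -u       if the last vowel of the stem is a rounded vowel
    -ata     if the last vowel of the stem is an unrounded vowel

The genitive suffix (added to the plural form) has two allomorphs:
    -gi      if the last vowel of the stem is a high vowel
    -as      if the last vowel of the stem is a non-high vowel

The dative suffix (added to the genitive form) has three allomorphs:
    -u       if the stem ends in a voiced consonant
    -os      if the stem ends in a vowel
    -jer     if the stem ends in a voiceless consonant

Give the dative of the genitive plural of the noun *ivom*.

The last vowel of *ivom* is /o/, which is a rounded vowel, so the plural suffix is -u, giving *ivomu*.
The plural form *ivomu*: last vowel = /u/, a high vowel → -gi → *ivomugi*.
Since the final sound of the genitive form *ivomugi* is /i/ (a vowel), it takes -os, giving *ivomugios*.

ivomugios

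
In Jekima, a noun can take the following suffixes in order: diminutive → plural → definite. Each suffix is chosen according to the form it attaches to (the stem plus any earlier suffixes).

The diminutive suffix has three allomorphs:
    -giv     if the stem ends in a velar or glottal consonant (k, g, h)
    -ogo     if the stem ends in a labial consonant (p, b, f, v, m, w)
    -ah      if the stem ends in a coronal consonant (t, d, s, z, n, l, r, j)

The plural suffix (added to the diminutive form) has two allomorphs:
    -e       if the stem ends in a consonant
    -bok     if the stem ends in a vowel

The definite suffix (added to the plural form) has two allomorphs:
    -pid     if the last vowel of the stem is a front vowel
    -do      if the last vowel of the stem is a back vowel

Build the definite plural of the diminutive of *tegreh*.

*tegreh* — final consonant /h/ (velar/glottal) → -giv → *tegrehgiv*.
The diminutive form *tegrehgiv*: final sound = /v/, a consonant → -e → *tegrehgive*.
Since the last vowel of the plural form *tegrehgive* is /e/ (a front vowel), it takes -pid, giving *tegrehgivepid*.

tegrehgivepid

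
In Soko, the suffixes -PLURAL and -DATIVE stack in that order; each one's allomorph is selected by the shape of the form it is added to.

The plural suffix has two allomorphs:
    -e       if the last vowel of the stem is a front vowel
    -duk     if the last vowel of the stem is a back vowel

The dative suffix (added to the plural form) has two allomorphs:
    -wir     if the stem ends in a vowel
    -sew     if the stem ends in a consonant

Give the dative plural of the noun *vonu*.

vonuduksew

*vonu*: last vowel = /u/, a back vowel → -duk → *vonuduk*.
Since the final sound of the plural form *vonuduk* is /k/ (a consonant), it takes -sew, giving *vonuduksew*.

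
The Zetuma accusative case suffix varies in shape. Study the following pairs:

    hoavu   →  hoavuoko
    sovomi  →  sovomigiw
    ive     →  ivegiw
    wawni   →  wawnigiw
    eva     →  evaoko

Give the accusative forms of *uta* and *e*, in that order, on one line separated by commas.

utaoko, egiw

The suffix is conditioned by the last vowel: -giw when the last vowel of the stem is a front vowel (*sovomi*, *ive*, *wawni*); -oko when the last vowel of the stem is a back vowel (*hoavu*, *eva*).
The last vowel of *uta* is /a/, which is a back vowel, so the suffix is -oko, giving *utaoko*.
The last vowel of *e* is /e/, which is a front vowel, so the suffix is -giw, giving *egiw*.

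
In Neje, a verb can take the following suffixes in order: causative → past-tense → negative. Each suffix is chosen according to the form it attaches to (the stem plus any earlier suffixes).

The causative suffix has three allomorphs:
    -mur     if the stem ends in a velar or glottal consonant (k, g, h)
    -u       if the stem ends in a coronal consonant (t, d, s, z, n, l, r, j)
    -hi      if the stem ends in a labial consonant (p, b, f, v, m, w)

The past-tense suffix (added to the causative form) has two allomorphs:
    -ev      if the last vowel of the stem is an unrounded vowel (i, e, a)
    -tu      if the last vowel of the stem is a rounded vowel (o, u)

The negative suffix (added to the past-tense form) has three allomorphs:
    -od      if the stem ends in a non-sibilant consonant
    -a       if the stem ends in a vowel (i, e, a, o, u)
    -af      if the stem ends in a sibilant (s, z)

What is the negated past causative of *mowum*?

mowumhievod

Since the final consonant of *mowum* is /m/ (labial), it takes -hi, giving *mowumhi*.
The last vowel of the causative form *mowumhi* is /i/, which is an unrounded vowel, so the past-tense suffix is -ev, giving *mowumhiev*.
The final sound of the past-tense form *mowumhiev* is /v/, which is a non-sibilant consonant, so the negative suffix is -od, giving *mowumhievod*.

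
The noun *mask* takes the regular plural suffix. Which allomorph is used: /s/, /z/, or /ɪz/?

/s/

The stem *mask* ends in a voiceless non-sibilant consonant.
The plural suffix surfaces as /ɪz/ after sibilants, /s/ after other voiceless consonants, and /z/ after other voiced sounds.
So the plural -s on *mask* is pronounced /s/.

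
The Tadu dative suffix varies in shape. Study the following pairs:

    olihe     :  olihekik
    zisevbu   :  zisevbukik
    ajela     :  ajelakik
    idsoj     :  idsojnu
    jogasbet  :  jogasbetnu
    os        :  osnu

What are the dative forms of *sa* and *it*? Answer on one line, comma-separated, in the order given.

sakik, itnu

Looking at the final sound of each stem: -nu when the stem ends in a consonant (*idsoj*, *jogasbet*, *os*); -kik when the stem ends in a vowel (*olihe*, *zisevbu*, *ajela*).
*sa*: final sound = /a/, a vowel → -kik → *sakik*.
The final sound of *it* is /t/, which is a consonant, so the suffix is -nu, giving *itnu*.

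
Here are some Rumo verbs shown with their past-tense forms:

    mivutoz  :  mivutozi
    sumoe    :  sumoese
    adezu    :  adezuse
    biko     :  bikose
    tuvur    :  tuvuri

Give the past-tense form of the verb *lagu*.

Looking at the final sound of each stem: -i when the stem ends in a consonant (*mivutoz*, *tuvur*); -se when the stem ends in a vowel (*sumoe*, *adezu*, *biko*).
*lagu*: final sound = /u/, a vowel → -se → *laguse*.

laguse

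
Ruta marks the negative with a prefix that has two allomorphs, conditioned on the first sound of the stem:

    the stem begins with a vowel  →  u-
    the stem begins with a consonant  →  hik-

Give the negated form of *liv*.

*liv* — first sound /l/ (a consonant) → hik- → *hikliv*.

hikliv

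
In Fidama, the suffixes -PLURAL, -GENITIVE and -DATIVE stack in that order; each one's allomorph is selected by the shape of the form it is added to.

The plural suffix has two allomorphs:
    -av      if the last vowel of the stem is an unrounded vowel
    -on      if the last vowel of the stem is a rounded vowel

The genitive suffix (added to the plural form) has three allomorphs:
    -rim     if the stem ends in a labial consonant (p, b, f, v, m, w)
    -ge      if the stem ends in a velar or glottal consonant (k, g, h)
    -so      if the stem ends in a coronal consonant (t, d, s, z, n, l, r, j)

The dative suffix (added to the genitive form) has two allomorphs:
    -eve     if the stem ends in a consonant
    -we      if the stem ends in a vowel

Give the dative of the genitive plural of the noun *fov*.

*fov* — last vowel /o/ (a rounded vowel) → -on → *fovon*.
The plural form *fovon*: final consonant = /n/, coronal → -so → *fovonso*.
The genitive form *fovonso*: final sound = /o/, a vowel → -we → *fovonsowe*.

fovonsowe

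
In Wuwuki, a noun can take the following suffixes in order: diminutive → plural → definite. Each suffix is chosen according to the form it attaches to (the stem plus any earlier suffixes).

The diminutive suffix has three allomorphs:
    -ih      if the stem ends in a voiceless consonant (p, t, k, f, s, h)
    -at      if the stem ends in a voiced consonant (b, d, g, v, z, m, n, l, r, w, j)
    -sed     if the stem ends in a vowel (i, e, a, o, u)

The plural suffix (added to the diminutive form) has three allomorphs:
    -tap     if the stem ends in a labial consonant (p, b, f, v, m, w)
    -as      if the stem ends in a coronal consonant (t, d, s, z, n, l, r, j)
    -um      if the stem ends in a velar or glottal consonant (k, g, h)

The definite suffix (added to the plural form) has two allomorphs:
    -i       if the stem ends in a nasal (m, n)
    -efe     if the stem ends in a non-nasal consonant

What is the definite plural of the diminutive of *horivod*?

horivodatasefe

*horivod* — final sound /d/ (a voiced consonant) → -at → *horivodat*.
The final consonant of the diminutive form *horivodat* is /t/, which is coronal, so the plural suffix is -as, giving *horivodatas*.
The final consonant of the plural form *horivodatas* is /s/, which is non-nasal, so the definite suffix is -efe, giving *horivodatasefe*.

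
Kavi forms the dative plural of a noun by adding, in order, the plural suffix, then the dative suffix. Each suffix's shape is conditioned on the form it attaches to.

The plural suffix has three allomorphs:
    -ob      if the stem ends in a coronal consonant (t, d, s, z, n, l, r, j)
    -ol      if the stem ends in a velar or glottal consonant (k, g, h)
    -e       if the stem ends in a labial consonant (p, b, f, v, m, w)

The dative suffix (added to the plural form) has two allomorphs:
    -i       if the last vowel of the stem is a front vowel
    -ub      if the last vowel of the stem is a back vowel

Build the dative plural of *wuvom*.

wuvomei

The final consonant of *wuvom* is /m/, which is labial, so the plural suffix is -e, giving *wuvome*.
The last vowel of the plural form *wuvome* is /e/, which is a front vowel, so the dative suffix is -i, giving *wuvomei*.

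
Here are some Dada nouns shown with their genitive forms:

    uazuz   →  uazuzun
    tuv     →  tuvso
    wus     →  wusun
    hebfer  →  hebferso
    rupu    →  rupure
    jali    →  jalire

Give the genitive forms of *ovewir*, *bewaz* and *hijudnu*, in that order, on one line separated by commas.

The suffix is conditioned by the final sound: -un when the stem ends in a sibilant (*uazuz*, *wus*); -so when the stem ends in a non-sibilant consonant (*tuv*, *hebfer*); -re when the stem ends in a vowel (*rupu*, *jali*).
*ovewir*: final sound = /r/, a non-sibilant consonant → -so → *ovewirso*.
*bewaz* — final sound /z/ (a sibilant) → -un → *bewazun*.
Since the final sound of *hijudnu* is /u/ (a vowel), it takes -re, giving *hijudnure*.

ovewirso, bewazun, hijudnure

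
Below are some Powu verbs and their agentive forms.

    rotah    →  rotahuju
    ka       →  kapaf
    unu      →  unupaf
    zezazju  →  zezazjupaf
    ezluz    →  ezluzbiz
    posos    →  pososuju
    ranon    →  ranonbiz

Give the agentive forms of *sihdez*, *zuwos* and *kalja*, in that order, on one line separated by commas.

sihdezbiz, zuwosuju, kaljapaf

The pattern is voicing of the final sound: -uju when the stem ends in a voiceless consonant (*rotah*, *posos*); -biz when the stem ends in a voiced consonant (*ezluz*, *ranon*); -paf when the stem ends in a vowel (*ka*, *unu*, *zezazju*).
Since the final sound of *sihdez* is /z/ (a voiced consonant), it takes -biz, giving *sihdezbiz*.
*zuwos*: final sound = /s/, a voiceless consonant → -uju → *zuwosuju*.
Since the final sound of *kalja* is /a/ (a vowel), it takes -paf, giving *kaljapaf*.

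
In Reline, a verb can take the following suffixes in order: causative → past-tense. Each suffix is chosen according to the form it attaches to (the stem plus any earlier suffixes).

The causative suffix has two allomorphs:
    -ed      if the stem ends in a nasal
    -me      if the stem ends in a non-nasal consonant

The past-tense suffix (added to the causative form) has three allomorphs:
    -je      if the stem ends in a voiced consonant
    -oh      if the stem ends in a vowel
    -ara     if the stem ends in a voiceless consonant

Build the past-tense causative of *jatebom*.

Since the final consonant of *jatebom* is /m/ (a nasal), it takes -ed, giving *jatebomed*.
The causative form *jatebomed* — final sound /d/ (a voiced consonant) → -je → *jatebomedje*.

jatebomedje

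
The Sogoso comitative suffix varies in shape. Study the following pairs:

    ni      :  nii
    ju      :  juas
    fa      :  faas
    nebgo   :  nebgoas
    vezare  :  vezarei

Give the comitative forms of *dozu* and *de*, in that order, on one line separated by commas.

dozuas, dei

The suffix is conditioned by the last vowel: -i when the last vowel of the stem is a front vowel (*ni*, *vezare*); -as when the last vowel of the stem is a back vowel (*ju*, *fa*, *nebgo*).
Since the last vowel of *dozu* is /u/ (a back vowel), it takes -as, giving *dozuas*.
The last vowel of *de* is /e/, which is a front vowel, so the suffix is -i, giving *dei*.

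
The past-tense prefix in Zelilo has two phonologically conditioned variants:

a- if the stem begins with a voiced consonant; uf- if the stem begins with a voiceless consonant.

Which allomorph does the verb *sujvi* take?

*sujvi* — first consonant /s/ (voiceless) → uf-.

uf-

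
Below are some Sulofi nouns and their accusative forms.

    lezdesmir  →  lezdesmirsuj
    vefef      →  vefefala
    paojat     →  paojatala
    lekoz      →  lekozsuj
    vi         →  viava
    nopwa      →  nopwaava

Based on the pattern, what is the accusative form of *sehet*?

sehetala

The pattern is voicing of the final sound: -ala when the stem ends in a voiceless consonant (*vefef*, *paojat*); -suj when the stem ends in a voiced consonant (*lezdesmir*, *lekoz*); -ava when the stem ends in a vowel (*vi*, *nopwa*).
*sehet*: final sound = /t/, a voiceless consonant → -ala → *sehetala*.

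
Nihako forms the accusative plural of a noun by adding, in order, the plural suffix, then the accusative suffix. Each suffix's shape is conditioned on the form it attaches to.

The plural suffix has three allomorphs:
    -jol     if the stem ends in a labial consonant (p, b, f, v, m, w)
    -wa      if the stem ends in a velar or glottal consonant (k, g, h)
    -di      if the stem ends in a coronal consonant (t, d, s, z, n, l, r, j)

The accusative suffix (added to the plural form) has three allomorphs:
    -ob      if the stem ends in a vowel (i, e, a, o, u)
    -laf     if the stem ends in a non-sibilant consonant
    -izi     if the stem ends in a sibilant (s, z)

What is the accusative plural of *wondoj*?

wondojdiob

*wondoj*: final consonant = /j/, coronal → -di → *wondojdi*.
The plural form *wondojdi* — final sound /i/ (a vowel) → -ob → *wondojdiob*.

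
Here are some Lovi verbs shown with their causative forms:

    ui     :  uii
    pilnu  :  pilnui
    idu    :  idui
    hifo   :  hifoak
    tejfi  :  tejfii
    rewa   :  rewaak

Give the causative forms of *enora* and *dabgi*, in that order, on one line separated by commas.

enoraak, dabgii

The suffix is conditioned by the last vowel: -i when the last vowel of the stem is a high vowel (*ui*, *pilnu*, *idu*, *tejfi*); -ak when the last vowel of the stem is a non-high vowel (*hifo*, *rewa*).
*enora* — last vowel /a/ (a non-high vowel) → -ak → *enoraak*.
Since the last vowel of *dabgi* is /i/ (a high vowel), it takes -i, giving *dabgii*.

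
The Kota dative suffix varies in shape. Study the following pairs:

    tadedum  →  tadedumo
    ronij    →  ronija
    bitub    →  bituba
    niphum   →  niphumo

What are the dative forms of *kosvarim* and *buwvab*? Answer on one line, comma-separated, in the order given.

The suffix is conditioned by the final consonant: -o when the stem ends in a nasal (*tadedum*, *niphum*); -a when the stem ends in a non-nasal consonant (*ronij*, *bitub*).
*kosvarim*: final consonant = /m/, a nasal → -o → *kosvarimo*.
*buwvab* — final consonant /b/ (non-nasal) → -a → *buwvaba*.

kosvarimo, buwvaba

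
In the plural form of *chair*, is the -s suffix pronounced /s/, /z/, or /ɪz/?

/z/

The stem *chair* ends in a voiced non-sibilant sound.
The plural suffix surfaces as /ɪz/ after sibilants, /s/ after other voiceless consonants, and /z/ after other voiced sounds.
So the plural -s on *chair* is pronounced /z/.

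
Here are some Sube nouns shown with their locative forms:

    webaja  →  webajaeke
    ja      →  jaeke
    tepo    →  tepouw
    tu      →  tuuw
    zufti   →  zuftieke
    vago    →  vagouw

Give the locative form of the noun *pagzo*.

The suffix is conditioned by the last vowel: -uw when the last vowel of the stem is a rounded vowel (*tepo*, *tu*, *vago*); -eke when the last vowel of the stem is an unrounded vowel (*webaja*, *ja*, *zufti*).
*pagzo*: last vowel = /o/, a rounded vowel → -uw → *pagzouw*.

pagzouw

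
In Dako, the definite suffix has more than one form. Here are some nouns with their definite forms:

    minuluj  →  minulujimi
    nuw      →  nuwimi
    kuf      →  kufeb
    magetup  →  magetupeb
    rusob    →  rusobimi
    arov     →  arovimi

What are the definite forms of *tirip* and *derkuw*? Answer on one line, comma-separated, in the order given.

The alternation tracks the final consonant of the stem — -eb when the stem ends in a voiceless consonant (*kuf*, *magetup*); -imi when the stem ends in a voiced consonant (*minuluj*, *nuw*, *rusob*, *arov*).
*tirip*: final consonant = /p/, voiceless → -eb → *tiripeb*.
Since the final consonant of *derkuw* is /w/ (voiced), it takes -imi, giving *derkuwimi*.

tiripeb, derkuwimi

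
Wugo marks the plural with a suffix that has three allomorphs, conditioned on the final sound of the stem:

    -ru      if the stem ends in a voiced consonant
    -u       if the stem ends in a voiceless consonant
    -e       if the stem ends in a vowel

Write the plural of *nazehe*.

The final sound of *nazehe* is /e/, which is a vowel, so the suffix is -e, giving *nazehee*.

nazehee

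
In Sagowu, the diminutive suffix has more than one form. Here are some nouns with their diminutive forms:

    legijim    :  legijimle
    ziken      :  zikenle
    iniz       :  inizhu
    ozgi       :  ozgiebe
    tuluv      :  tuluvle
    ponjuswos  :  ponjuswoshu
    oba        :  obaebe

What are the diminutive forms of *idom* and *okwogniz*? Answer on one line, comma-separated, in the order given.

The suffix is conditioned by the final sound: -hu when the stem ends in a sibilant (*iniz*, *ponjuswos*); -le when the stem ends in a non-sibilant consonant (*legijim*, *ziken*, *tuluv*); -ebe when the stem ends in a vowel (*ozgi*, *oba*).
*idom* — final sound /m/ (a non-sibilant consonant) → -le → *idomle*.
*okwogniz*: final sound = /z/, a sibilant → -hu → *okwognizhu*.

idomle, okwognizhu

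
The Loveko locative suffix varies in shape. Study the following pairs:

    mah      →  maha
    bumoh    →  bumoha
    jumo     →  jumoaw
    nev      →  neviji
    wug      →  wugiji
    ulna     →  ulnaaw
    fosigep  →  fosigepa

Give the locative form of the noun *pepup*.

Looking at the final sound of each stem: -a when the stem ends in a voiceless consonant (*mah*, *bumoh*, *fosigep*); -iji when the stem ends in a voiced consonant (*nev*, *wug*); -aw when the stem ends in a vowel (*jumo*, *ulna*).
Since the final sound of *pepup* is /p/ (a voiceless consonant), it takes -a, giving *pepupa*.

pepupa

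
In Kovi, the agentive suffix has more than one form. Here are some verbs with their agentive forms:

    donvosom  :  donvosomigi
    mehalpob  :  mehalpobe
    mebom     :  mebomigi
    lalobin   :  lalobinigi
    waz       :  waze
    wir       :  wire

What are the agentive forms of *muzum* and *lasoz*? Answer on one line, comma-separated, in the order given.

The pattern is nasality of the final consonant: -igi when the stem ends in a nasal (*donvosom*, *mebom*, *lalobin*); -e when the stem ends in a non-nasal consonant (*mehalpob*, *waz*, *wir*).
The final consonant of *muzum* is /m/, which is a nasal, so the suffix is -igi, giving *muzumigi*.
Since the final consonant of *lasoz* is /z/ (non-nasal), it takes -e, giving *lasoze*.

muzumigi, lasoze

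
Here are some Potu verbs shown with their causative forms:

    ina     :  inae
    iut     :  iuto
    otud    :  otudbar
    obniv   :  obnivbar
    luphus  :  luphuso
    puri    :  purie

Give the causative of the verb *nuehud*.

nuehudbar

The alternation tracks the final sound of the stem — -o when the stem ends in a voiceless consonant (*iut*, *luphus*); -bar when the stem ends in a voiced consonant (*otud*, *obniv*); -e when the stem ends in a vowel (*ina*, *puri*).
*nuehud* — final sound /d/ (a voiced consonant) → -bar → *nuehudbar*.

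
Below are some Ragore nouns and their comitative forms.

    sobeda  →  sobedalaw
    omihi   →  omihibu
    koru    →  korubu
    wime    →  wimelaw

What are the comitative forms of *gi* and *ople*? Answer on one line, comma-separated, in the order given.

The pattern is height harmony: -bu when the last vowel of the stem is a high vowel (*omihi*, *koru*); -law when the last vowel of the stem is a non-high vowel (*sobeda*, *wime*).
*gi* — last vowel /i/ (a high vowel) → -bu → *gibu*.
Since the last vowel of *ople* is /e/ (a non-high vowel), it takes -law, giving *oplelaw*.

gibu, oplelaw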